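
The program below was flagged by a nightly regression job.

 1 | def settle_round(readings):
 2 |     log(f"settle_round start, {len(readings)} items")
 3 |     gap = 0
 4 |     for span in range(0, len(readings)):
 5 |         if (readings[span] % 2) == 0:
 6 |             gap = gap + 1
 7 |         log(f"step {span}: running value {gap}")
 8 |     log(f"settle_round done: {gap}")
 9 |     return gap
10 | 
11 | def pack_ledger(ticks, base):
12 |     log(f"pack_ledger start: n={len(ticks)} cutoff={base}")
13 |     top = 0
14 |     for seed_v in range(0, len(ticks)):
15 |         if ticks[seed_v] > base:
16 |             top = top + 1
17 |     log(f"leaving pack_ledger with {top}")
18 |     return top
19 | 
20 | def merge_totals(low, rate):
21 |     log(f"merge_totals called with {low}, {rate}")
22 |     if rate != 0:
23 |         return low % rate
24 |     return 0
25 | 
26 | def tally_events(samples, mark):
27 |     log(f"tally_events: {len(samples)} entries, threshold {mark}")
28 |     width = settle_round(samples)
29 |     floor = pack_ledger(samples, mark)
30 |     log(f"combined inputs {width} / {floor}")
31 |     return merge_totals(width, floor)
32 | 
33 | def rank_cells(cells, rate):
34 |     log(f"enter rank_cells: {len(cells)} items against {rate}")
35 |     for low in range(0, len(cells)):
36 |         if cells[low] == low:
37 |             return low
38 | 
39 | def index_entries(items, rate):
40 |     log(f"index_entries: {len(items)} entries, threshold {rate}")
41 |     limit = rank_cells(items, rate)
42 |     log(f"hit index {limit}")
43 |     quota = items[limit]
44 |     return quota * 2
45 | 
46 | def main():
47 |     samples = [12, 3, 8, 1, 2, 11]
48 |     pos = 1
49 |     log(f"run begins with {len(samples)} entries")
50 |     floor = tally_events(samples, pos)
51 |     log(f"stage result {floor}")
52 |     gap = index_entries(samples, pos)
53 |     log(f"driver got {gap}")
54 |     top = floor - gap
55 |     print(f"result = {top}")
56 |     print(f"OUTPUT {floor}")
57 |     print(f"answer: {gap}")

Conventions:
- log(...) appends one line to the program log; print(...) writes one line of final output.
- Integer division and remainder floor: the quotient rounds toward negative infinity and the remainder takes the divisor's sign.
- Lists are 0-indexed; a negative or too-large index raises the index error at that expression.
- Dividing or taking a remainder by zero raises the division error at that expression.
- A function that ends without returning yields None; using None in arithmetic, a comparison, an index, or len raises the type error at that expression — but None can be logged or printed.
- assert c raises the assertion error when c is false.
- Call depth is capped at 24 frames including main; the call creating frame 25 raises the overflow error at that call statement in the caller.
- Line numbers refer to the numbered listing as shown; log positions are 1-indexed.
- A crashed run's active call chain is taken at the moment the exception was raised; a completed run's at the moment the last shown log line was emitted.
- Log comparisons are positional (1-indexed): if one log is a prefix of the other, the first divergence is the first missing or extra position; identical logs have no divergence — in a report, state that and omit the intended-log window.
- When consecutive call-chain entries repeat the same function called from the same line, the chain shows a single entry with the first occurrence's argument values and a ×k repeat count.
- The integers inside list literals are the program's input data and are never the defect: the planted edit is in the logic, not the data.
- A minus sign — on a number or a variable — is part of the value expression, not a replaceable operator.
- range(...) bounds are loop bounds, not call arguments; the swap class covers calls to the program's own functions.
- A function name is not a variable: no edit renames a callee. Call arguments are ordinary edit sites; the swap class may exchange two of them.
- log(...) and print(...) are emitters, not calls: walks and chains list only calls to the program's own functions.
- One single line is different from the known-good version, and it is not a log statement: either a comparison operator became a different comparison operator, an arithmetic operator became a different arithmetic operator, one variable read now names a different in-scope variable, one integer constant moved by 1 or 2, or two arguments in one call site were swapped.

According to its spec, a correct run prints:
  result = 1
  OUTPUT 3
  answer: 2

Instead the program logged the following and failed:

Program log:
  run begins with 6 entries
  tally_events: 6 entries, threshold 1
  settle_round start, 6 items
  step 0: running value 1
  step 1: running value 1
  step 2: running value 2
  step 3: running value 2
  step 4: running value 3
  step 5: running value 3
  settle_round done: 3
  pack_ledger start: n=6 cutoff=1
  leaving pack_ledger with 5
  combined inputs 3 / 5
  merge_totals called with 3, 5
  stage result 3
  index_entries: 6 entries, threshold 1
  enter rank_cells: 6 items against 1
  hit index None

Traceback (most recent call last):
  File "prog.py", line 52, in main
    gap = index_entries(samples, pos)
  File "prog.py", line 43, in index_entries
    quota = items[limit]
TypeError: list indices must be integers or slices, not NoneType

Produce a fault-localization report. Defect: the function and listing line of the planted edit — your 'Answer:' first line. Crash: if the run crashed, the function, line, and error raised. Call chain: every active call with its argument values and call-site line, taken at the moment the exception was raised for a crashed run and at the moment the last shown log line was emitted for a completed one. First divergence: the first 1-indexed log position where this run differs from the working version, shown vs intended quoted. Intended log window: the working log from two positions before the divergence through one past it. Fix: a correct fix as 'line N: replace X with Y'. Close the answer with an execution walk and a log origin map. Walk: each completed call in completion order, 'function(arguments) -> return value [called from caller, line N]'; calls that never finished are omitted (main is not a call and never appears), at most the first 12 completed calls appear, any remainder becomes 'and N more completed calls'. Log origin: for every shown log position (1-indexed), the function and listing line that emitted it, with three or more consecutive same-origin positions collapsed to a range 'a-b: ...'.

Answer: the defect is in rank_cells at line 36.
Core observation: At log position 18 the runs split — shown 'hit index None', but the working version logs 'hit index 3'.
Crash: index_entries, line 43, TypeError.
Call chain: main -> index_entries([12, 3, 8, 1, 2, 11], 1) (called at line 52).
First divergence: position 18 — shown 'hit index None', intended 'hit index 3'.
Intended log window:
  16: index_entries: 6 entries, threshold 1
  17: enter rank_cells: 6 items against 1
  18: hit index 3
  19: driver got 2
Execution walk:
  settle_round([12, 3, 8, 1, 2, 11]) -> 3  [called from tally_events, line 28]
  pack_ledger([12, 3, 8, 1, 2, 11], 1) -> 5  [called from tally_events, line 29]
  merge_totals(3, 5) -> 3  [called from tally_events, line 31]
  tally_events([12, 3, 8, 1, 2, 11], 1) -> 3  [called from main, line 50]
  rank_cells([12, 3, 8, 1, 2, 11], 1) -> None  [called from index_entries, line 41]
Log origins:
  1: logged in main at line 49
  2: logged in tally_events at line 27
  3: logged in settle_round at line 2
  4-9: logged in settle_round at line 7
  10: logged in settle_round at line 8
  11: logged in pack_ledger at line 12
  12: logged in pack_ledger at line 17
  13: logged in tally_events at line 30
  14: logged in merge_totals at line 21
  15: logged in main at line 51
  16: logged in index_entries at line 40
  17: logged in rank_cells at line 34
  18: logged in index_entries at line 42
A correct fix: line 36: replace `cells[low] == low` with `cells[low] == rate`.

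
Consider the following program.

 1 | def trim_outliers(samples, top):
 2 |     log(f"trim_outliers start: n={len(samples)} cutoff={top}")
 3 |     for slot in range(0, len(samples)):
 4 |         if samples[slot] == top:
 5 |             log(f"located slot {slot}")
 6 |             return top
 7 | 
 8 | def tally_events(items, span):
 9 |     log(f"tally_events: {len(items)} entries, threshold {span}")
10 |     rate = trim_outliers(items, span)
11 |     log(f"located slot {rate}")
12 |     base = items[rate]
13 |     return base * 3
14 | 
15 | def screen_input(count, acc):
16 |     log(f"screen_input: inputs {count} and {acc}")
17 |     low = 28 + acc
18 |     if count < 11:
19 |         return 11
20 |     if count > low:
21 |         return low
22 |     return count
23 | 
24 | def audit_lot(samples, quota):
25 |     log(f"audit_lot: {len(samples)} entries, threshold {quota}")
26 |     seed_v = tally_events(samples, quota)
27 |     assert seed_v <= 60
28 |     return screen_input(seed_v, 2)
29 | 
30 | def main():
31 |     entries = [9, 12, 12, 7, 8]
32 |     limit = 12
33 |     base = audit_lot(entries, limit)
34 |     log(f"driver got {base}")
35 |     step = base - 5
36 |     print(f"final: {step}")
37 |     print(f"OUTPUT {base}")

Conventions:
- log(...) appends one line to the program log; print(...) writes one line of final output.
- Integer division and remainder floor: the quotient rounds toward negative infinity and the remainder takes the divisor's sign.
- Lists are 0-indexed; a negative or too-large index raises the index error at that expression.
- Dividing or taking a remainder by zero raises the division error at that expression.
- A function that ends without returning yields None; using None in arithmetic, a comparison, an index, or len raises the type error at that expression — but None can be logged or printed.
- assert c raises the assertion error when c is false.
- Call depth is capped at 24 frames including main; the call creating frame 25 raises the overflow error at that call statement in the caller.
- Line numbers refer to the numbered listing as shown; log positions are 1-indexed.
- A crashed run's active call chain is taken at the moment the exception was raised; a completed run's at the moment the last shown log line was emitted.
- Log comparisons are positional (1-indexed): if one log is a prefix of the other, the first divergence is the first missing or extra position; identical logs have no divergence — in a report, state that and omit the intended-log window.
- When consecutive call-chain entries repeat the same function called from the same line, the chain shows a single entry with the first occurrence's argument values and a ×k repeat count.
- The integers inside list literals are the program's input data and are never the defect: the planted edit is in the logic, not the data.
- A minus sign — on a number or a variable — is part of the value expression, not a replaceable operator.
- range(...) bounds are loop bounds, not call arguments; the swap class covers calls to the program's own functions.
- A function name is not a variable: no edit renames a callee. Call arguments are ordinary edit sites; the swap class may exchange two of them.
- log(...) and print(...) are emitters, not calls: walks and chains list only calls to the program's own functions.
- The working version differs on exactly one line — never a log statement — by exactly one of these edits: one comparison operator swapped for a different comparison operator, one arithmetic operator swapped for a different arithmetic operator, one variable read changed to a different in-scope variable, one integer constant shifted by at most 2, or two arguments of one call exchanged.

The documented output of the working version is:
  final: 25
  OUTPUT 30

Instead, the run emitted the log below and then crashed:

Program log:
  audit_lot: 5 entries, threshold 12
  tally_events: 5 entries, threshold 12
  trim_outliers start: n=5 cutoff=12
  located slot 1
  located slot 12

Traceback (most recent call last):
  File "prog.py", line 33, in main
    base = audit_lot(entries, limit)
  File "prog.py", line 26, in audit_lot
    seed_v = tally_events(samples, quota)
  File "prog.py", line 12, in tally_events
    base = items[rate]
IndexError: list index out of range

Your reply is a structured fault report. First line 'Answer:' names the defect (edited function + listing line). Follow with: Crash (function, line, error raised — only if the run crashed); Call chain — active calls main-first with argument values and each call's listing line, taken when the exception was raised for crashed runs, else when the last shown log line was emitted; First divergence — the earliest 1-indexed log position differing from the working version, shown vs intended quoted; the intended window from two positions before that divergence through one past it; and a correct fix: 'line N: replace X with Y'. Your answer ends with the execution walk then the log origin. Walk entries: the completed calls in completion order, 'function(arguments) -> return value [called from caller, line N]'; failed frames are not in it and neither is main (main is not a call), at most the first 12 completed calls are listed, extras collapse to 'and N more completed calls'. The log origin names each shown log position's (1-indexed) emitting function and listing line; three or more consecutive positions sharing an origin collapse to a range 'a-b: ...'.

Answer: the defect is in trim_outliers at line 6.
The tell: The earliest visible damage is log position 5 — 'located slot 12' rather than the intended 'located slot 1'.
Crash: tally_events, line 12, IndexError.
Call chain: main -> audit_lot([9, 12, 12, 7, 8], 12) (called at line 33) -> tally_events([9, 12, 12, 7, 8], 12) (called at line 26).
First divergence: position 5 — shown 'located slot 12', intended 'located slot 1'.
Intended log window:
  3: trim_outliers start: n=5 cutoff=12
  4: located slot 1
  5: located slot 1
  6: screen_input: inputs 36 and 2
Execution walk:
  trim_outliers([9, 12, 12, 7, 8], 12) -> 12  [called from tally_events, line 10]
Log origins:
  1: emitted by audit_lot (line 25)
  2: emitted by tally_events (line 9)
  3: emitted by trim_outliers (line 2)
  4: emitted by trim_outliers (line 5)
  5: emitted by tally_events (line 11)
A correct fix: line 6: replace `top` with `slot`.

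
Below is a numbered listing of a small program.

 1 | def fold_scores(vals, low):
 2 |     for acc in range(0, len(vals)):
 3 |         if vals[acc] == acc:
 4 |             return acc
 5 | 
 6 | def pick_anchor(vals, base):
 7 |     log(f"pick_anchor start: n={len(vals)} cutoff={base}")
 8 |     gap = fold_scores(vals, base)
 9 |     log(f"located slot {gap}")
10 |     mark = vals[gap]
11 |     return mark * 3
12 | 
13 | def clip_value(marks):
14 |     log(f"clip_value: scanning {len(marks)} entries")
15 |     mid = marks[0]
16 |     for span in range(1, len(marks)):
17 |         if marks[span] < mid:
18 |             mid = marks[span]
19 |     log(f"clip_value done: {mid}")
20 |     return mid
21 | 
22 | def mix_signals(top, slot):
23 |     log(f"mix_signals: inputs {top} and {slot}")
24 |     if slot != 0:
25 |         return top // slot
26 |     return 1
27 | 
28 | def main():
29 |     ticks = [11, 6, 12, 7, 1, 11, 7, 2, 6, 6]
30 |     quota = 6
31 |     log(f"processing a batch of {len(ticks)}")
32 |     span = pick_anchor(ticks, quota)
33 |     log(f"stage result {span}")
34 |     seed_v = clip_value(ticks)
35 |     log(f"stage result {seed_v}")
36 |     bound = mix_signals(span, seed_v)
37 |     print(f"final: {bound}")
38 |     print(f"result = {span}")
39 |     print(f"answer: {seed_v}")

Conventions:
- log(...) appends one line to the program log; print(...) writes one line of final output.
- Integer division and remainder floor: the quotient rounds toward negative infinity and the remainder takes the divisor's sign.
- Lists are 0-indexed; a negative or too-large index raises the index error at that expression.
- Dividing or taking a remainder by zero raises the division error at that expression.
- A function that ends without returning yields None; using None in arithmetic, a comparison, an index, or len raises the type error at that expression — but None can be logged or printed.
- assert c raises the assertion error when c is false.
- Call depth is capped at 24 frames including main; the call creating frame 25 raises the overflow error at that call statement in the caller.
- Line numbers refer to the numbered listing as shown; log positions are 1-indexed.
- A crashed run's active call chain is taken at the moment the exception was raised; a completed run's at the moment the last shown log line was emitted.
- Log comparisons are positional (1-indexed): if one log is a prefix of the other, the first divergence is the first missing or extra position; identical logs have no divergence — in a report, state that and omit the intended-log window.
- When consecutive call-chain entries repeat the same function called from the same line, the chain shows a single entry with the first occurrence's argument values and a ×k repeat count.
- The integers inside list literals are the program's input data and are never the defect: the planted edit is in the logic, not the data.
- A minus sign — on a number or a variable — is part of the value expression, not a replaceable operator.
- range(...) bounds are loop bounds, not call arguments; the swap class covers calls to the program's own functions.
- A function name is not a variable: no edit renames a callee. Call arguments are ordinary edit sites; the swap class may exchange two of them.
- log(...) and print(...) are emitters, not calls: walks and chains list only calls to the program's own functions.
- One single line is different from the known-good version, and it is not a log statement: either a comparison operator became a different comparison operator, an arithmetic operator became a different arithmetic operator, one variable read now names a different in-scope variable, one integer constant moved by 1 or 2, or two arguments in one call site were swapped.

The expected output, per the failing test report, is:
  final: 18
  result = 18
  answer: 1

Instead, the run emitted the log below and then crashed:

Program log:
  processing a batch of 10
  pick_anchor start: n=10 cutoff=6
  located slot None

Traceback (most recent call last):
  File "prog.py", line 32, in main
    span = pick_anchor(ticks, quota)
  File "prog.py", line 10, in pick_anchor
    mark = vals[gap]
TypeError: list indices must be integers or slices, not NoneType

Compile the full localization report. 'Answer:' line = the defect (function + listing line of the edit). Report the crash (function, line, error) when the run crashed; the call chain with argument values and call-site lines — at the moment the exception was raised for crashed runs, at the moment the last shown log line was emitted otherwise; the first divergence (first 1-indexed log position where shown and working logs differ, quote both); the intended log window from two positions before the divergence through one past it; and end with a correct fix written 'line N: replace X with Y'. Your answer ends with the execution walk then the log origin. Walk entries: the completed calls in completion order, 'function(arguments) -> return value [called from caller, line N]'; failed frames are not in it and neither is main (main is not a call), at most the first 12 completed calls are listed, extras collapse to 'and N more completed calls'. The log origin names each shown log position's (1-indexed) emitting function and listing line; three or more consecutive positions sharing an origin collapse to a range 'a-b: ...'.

Answer: the defect is in fold_scores at line 3.
The tell: The earliest visible damage is log position 3 — 'located slot None' rather than the intended 'located slot 1'.
Crash: pick_anchor, line 10, TypeError.
Call chain: main -> pick_anchor([11, 6, 12, 7, 1, 11, 7, 2, 6, 6], 6) (called at line 32).
First divergence: position 3 — the shown line 'located slot None' should read 'located slot 1'.
Intended log window:
  1: processing a batch of 10
  2: pick_anchor start: n=10 cutoff=6
  3: located slot 1
  4: stage result 18
Execution walk:
  fold_scores([11, 6, 12, 7, 1, 11, 7, 2, 6, 6], 6) -> None  [called from pick_anchor, line 8]
Log origin:
  1: logged in main at line 31
  2: logged in pick_anchor at line 7
  3: logged in pick_anchor at line 9
A correct fix: line 3: replace `vals[acc] == acc` with `vals[acc] == low`.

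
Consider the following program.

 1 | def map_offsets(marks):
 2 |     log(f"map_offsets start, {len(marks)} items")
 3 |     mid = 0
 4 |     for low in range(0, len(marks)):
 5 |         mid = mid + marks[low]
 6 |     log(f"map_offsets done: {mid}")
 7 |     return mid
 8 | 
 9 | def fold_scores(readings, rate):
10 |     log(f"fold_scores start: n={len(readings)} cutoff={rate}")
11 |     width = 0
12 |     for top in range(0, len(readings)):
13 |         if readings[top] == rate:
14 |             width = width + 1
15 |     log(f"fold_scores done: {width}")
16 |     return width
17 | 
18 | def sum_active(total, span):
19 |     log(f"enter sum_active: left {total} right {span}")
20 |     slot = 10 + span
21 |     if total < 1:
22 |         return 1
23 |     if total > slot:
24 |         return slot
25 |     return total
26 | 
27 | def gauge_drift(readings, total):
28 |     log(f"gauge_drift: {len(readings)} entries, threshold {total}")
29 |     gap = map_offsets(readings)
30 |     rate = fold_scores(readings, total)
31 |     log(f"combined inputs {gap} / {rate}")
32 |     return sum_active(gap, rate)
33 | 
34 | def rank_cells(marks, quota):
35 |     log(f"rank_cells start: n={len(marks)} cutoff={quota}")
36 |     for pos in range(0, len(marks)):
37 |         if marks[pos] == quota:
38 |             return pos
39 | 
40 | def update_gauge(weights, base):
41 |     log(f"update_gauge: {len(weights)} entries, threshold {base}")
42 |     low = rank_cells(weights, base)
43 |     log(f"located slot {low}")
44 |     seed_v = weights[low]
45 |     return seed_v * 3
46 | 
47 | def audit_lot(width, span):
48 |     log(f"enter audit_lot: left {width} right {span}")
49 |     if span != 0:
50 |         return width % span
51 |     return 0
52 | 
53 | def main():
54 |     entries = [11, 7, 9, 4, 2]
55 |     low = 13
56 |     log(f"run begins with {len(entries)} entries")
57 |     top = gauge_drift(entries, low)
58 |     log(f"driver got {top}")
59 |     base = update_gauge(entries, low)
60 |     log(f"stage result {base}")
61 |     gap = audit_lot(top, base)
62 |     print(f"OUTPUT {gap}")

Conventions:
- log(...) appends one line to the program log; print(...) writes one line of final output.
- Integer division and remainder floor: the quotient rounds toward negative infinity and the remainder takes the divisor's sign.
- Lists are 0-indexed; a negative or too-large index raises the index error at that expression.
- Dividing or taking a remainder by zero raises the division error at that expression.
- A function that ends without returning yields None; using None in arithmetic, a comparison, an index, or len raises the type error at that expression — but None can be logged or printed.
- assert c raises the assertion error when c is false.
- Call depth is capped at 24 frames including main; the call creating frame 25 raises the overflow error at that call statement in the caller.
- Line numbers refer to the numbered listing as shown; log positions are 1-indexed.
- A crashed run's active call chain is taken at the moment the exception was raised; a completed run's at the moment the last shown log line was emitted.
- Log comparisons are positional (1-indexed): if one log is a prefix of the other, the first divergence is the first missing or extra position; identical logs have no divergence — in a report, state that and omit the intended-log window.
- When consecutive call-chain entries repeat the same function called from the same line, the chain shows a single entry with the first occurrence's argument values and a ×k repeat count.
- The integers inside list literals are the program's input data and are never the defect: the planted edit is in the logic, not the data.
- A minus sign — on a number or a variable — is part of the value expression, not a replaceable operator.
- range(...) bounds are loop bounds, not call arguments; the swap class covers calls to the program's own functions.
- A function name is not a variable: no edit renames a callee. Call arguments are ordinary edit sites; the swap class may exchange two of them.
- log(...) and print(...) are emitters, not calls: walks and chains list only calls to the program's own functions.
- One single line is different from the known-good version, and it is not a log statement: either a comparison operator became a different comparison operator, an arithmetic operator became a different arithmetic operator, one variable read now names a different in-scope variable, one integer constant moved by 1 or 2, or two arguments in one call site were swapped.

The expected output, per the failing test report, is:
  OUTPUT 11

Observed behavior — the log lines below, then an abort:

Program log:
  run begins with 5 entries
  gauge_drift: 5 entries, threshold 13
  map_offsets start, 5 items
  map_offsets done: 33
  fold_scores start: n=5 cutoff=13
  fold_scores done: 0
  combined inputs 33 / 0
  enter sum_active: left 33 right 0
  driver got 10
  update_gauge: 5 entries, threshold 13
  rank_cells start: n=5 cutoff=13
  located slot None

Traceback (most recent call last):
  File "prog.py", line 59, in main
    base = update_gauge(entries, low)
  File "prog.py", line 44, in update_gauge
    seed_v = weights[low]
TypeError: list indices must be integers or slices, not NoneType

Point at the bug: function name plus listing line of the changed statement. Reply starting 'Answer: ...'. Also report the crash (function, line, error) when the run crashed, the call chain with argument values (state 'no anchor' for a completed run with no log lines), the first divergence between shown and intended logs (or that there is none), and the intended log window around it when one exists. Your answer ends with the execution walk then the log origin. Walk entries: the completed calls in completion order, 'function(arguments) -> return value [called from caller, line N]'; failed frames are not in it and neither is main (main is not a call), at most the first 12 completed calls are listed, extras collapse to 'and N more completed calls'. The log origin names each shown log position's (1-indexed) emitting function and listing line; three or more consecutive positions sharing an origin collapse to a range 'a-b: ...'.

Answer: the defect is in main at line 55.
Key observation: Everything matches until log position 2, which reads 'gauge_drift: 5 entries, threshold 13' in place of 'gauge_drift: 5 entries, threshold 11'.
Crash: update_gauge, line 44, TypeError.
Call chain: main -> update_gauge([11, 7, 9, 4, 2], 13) (called at line 59).
First divergence: position 2 — the shown line 'gauge_drift: 5 entries, threshold 13' should read 'gauge_drift: 5 entries, threshold 11'.
Intended log window:
  1: run begins with 5 entries
  2: gauge_drift: 5 entries, threshold 11
  3: map_offsets start, 5 items
Execution walk:
  map_offsets([11, 7, 9, 4, 2]) -> 33  [called from gauge_drift, line 29]
  fold_scores([11, 7, 9, 4, 2], 13) -> 0  [called from gauge_drift, line 30]
  sum_active(33, 0) -> 10  [called from gauge_drift, line 32]
  gauge_drift([11, 7, 9, 4, 2], 13) -> 10  [called from main, line 57]
  rank_cells([11, 7, 9, 4, 2], 13) -> None  [called from update_gauge, line 42]
Origin of each log line:
  1: from main, line 56
  2: from gauge_drift, line 28
  3: from map_offsets, line 2
  4: from map_offsets, line 6
  5: from fold_scores, line 10
  6: from fold_scores, line 15
  7: from gauge_drift, line 31
  8: from sum_active, line 19
  9: from main, line 58
  10: from update_gauge, line 41
  11: from rank_cells, line 35
  12: from update_gauge, line 43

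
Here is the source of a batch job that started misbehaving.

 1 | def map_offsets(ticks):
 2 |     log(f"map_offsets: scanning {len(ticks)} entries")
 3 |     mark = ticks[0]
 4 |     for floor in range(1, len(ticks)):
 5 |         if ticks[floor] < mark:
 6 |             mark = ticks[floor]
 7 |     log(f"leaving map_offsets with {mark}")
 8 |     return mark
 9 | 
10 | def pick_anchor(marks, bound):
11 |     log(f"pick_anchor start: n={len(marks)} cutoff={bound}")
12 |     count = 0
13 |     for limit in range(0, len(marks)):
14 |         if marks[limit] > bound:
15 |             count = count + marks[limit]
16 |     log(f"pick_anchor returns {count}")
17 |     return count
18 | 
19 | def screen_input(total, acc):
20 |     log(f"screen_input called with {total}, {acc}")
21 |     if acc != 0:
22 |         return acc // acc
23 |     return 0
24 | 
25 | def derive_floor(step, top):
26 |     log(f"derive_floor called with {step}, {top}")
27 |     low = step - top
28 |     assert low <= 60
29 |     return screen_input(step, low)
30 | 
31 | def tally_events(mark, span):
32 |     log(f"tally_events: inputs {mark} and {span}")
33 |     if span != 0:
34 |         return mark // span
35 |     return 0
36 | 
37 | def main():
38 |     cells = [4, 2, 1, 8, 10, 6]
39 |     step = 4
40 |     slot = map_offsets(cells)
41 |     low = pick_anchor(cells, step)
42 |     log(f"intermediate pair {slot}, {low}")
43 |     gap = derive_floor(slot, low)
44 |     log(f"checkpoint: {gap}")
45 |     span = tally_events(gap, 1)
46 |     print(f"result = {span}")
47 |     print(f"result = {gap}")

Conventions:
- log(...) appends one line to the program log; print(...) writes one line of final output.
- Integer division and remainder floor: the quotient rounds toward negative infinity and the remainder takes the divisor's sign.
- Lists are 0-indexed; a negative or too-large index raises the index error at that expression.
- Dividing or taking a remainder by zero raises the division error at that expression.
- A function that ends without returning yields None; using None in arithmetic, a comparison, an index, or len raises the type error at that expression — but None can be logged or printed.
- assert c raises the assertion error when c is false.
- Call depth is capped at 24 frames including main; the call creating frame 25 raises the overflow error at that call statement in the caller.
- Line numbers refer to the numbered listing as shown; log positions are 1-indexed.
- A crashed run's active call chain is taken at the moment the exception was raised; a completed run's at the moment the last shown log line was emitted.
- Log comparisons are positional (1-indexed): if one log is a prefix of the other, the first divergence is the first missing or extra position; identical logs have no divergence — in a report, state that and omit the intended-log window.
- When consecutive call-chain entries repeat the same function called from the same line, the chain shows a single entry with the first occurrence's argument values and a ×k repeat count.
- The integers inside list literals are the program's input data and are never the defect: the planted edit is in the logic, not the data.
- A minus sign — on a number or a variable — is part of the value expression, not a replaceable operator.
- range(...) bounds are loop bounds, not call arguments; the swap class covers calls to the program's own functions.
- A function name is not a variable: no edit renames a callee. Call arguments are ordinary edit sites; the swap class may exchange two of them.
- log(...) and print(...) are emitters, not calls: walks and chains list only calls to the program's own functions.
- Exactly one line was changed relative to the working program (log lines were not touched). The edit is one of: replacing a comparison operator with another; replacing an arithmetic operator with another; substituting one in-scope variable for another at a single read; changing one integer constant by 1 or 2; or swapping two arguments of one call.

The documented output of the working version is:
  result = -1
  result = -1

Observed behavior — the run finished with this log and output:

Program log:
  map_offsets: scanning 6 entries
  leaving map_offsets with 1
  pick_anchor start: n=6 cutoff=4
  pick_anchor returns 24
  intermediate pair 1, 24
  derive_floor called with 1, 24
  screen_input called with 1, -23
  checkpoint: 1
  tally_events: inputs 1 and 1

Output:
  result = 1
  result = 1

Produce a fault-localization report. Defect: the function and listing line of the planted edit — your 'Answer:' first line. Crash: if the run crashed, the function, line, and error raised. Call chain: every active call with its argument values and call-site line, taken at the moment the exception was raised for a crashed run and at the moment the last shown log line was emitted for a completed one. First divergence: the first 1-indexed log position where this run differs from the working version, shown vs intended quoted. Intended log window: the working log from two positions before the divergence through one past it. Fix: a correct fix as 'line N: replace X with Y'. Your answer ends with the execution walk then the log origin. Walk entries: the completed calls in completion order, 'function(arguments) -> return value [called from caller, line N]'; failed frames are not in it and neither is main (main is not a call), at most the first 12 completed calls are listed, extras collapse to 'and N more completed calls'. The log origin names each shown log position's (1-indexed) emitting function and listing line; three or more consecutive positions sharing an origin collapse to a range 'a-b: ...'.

Answer: the defect is in screen_input at line 22.
Key fact: At log position 8 the runs split — shown 'checkpoint: 1', but the working version logs 'checkpoint: -1'.
Call chain: main -> tally_events(1, 1) (called at line 45).
First divergence: position 8 — shown 'checkpoint: 1', intended 'checkpoint: -1'.
Intended log window:
  6: derive_floor called with 1, 24
  7: screen_input called with 1, -23
  8: checkpoint: -1
  9: tally_events: inputs -1 and 1
Execution walk:
  map_offsets([4, 2, 1, 8, 10, 6]) -> 1  [called from main, line 40]
  pick_anchor([4, 2, 1, 8, 10, 6], 4) -> 24  [called from main, line 41]
  screen_input(1, -23) -> 1  [called from derive_floor, line 29]
  derive_floor(1, 24) -> 1  [called from main, line 43]
  tally_events(1, 1) -> 1  [called from main, line 45]
Log origins:
  1: logged in map_offsets at line 2
  2: logged in map_offsets at line 7
  3: logged in pick_anchor at line 11
  4: logged in pick_anchor at line 16
  5: logged in main at line 42
  6: logged in derive_floor at line 26
  7: logged in screen_input at line 20
  8: logged in main at line 44
  9: logged in tally_events at line 32
A correct fix: line 22: replace `acc // acc` with `total // acc`.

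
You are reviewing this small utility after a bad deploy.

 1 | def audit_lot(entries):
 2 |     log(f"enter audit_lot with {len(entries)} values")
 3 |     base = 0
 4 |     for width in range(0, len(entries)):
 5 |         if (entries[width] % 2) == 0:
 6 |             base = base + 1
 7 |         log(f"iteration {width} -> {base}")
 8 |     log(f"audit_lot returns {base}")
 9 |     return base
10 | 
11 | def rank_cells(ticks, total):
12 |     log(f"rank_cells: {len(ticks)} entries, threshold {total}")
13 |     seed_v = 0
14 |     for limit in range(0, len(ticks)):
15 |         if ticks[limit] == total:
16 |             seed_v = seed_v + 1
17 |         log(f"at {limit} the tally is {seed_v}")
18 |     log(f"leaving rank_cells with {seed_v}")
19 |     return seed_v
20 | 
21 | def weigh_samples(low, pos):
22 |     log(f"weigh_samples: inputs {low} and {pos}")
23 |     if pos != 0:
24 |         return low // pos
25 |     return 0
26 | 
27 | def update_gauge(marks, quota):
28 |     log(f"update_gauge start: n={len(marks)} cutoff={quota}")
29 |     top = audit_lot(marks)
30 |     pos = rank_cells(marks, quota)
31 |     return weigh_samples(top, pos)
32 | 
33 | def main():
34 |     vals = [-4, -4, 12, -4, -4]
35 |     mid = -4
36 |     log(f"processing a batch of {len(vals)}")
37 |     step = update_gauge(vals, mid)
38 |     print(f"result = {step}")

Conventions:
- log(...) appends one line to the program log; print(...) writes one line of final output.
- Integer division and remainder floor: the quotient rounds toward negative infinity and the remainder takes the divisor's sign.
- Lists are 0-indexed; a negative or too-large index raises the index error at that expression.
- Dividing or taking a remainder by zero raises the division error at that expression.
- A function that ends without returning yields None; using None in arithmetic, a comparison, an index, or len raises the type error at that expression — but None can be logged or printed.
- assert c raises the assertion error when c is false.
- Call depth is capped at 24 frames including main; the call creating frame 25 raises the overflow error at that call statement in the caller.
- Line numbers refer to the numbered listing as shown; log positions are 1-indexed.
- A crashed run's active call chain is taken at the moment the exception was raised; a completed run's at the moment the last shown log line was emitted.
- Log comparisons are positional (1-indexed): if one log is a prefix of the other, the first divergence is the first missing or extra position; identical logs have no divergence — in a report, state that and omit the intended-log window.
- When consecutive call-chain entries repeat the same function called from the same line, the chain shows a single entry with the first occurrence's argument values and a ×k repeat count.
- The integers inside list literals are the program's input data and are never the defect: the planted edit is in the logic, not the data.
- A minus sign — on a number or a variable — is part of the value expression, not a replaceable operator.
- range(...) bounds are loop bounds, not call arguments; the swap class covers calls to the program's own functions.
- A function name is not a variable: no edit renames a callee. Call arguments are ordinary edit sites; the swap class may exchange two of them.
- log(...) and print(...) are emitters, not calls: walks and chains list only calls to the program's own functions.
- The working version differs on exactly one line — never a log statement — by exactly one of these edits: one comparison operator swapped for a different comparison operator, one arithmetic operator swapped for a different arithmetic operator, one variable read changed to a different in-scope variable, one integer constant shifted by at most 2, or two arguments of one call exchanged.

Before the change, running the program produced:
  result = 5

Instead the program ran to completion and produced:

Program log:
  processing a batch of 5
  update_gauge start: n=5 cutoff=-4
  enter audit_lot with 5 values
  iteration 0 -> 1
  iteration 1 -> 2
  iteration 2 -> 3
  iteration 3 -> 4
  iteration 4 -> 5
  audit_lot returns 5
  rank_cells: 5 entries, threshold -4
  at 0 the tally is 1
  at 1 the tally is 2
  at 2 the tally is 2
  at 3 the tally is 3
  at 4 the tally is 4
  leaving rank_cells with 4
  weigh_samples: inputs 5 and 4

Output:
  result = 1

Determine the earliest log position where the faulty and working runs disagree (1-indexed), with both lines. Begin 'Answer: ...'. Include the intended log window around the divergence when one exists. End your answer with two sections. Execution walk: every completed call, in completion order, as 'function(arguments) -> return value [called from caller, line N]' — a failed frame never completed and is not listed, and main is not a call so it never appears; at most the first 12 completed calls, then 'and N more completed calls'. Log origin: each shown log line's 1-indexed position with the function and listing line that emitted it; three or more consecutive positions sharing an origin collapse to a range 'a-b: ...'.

Answer: at position 11 the run shows 'at 0 the tally is 1' where the working version logs 'at 0 the tally is 0'.
Intended log window:
  9: audit_lot returns 5
  10: rank_cells: 5 entries, threshold -4
  11: at 0 the tally is 0
  12: at 1 the tally is 0
Execution walk:
  audit_lot([-4, -4, 12, -4, -4]) -> 5  [called from update_gauge, line 29]
  rank_cells([-4, -4, 12, -4, -4], -4) -> 4  [called from update_gauge, line 30]
  weigh_samples(5, 4) -> 1  [called from update_gauge, line 31]
  update_gauge([-4, -4, 12, -4, -4], -4) -> 1  [called from main, line 37]
Origin of each log line:
  1: logged in main at line 36
  2: logged in update_gauge at line 28
  3: logged in audit_lot at line 2
  4-8: logged in audit_lot at line 7
  9: logged in audit_lot at line 8
  10: logged in rank_cells at line 12
  11-15: logged in rank_cells at line 17
  16: logged in rank_cells at line 18
  17: logged in weigh_samples at line 22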